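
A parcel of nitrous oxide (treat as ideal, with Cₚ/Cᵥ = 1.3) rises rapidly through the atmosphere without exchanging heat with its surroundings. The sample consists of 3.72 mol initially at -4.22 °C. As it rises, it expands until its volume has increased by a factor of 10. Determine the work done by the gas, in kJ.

W ≈ 13.8 kJ

For a reversible adiabat TV^(γ−1) is constant, so T₂ = T₁ (V₁/V₂)^(γ−1).
T₁ = -4.22 °C = 268.9 K.
T₂ = 268.9 × (1/10)^(0.3) = 134.8 K.
Q = 0, so ΔU = W_on_gas = nCᵥΔT with Cᵥ = R/(γ−1) = 27.71 J/(mol·K).
ΔU = 3.72 × 27.71 × (134.8 − 268.9) = -13830 J.
Work done by the gas = −ΔU = 13830 J.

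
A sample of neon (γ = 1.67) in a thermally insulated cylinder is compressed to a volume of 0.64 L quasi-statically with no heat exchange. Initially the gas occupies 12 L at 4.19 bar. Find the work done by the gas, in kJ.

W ≈ -46.0 kJ

P₂ = P₁(V₁/V₂)^γ = 4.19×(12/0.64)^(1.67) = 559.9 bar.
For a reversible adiabat, W_by_gas = (P₁V₁ − P₂V₂)/(γ−1).
W_by = (419000×0.012 − 5.599×10^7×0.00064) / (0.67) = -45980 J.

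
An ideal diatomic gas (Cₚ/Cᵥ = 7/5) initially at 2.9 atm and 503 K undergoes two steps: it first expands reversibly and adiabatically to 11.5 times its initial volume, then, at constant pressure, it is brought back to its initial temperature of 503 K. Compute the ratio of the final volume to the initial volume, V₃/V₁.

Adiabatic step: V₂/V₁ = 11.5; T₂ = T₁·(1/11.5)^(2/5) = 189.4 K.
Isobaric step: V₃/V₂ = T₃/T₂ = 503/189.4.
V₃/V₁ = (V₂/V₁)(V₃/V₂) = 11.5 × (503/189.4) = 30.55.

V₃/V₁ ≈ 30.5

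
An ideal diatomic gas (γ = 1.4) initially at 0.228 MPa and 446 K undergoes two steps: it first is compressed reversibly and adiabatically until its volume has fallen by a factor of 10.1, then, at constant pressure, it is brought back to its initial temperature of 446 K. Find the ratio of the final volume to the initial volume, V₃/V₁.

V₃/V₁ ≈ 0.0393

Adiabatic step: V₂/V₁ = 0.09901; T₂ = T₁·10.1^(0.4) = 1125 K.
Isobaric step: V₃/V₂ = T₃/T₂ = 446/1125.
V₃/V₁ = (V₂/V₁)(V₃/V₂) = 0.09901 × (446/1125) = 0.03926.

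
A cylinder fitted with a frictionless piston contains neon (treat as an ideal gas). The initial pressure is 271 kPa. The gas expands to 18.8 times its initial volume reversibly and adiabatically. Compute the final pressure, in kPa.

Adiabatic: P₁V₁^γ = P₂V₂^γ ⇒ P₂ = P₁ (V₁/V₂)^γ.
For a monatomic ideal gas γ = 5/3.
P₂ = 271 × (1/18.8)^(5/3) = 2.039 kPa.

P₂ ≈ 2.04 kPa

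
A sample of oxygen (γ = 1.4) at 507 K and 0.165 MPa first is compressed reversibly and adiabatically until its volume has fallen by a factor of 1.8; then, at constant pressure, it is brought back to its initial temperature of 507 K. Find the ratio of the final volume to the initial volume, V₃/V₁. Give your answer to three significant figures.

V₃/V₁ ≈ 0.439

Adiabatic step: V₂/V₁ = 0.5556; T₂ = T₁·1.8^(0.4) = 641.4 K.
Isobaric step: V₃/V₂ = T₃/T₂ = 507/641.4.
V₃/V₁ = (V₂/V₁)(V₃/V₂) = 0.5556 × (507/641.4) = 0.4392.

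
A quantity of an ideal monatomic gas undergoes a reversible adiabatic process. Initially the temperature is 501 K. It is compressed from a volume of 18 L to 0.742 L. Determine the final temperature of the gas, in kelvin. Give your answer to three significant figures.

T₂ ≈ 4200 K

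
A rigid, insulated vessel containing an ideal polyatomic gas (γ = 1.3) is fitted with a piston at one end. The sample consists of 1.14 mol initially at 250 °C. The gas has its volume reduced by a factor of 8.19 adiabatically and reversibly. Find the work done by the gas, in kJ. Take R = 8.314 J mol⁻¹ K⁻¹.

W ≈ -14.5 kJ

For a reversible adiabat TV^(γ−1) is constant, so T₂ = T₁ (V₁/V₂)^(γ−1).
T₁ = 250 °C = 523.1 K.
T₂ = 523.1 × 8.19^(0.3) = 983.1 K.
Q = 0, so ΔU = W_on_gas = nCᵥΔT with Cᵥ = R/(γ−1) = 27.71 J/(mol·K).
ΔU = 1.14 × 27.71 × (983.1 − 523.1) = 14530 J.
Work done by the gas = −ΔU = -14530 J.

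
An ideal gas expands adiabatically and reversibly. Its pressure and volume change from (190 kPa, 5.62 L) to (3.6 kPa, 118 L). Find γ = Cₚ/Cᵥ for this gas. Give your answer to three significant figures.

PV^γ = const ⇒ γ = ln(P₂/P₁) / ln(V₁/V₂).
γ = ln(3.6/190) / ln(5.62/118) = 1.303.

γ ≈ 1.30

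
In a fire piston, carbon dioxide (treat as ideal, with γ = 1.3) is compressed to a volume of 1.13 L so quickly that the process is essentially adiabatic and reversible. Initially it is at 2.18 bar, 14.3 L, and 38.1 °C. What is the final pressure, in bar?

P₂ ≈ 59.1 bar

Since PV^γ is constant along a reversible adiabat, P₂ = P₁ (V₁/V₂)^γ.
P₂ = 2.18 × (14.3/1.13)^(1.3) = 59.07 bar.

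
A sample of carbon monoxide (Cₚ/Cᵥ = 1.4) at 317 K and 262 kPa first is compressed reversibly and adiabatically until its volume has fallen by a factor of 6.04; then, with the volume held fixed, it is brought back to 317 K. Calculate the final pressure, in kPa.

Adiabatic step (PV^γ = const): P₂ = 262×6.04^(1.4) = 3249 kPa; T₂ = 317×6.04^(0.4) = 650.8 K.
Isochoric: P₃ = P₂(T₃/T₂) = 3249 × (317/650.8) = 1582 kPa.

P₃ ≈ 1580 kPa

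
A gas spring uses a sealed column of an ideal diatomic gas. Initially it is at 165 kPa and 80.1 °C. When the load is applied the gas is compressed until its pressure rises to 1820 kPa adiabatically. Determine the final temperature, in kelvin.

T₂ ≈ 701 K

Along an adiabat T P^((1−γ)/γ) is constant, so T₂ = T₁ (P₂/P₁)^((γ−1)/γ).
For a diatomic ideal gas γ = 7/5, so (γ−1)/γ = 2/7.
T₁ = 80.1 °C = 353.2 K.
T₂ = 353.2 × (1820/165)^(2/7) = 701.4 K.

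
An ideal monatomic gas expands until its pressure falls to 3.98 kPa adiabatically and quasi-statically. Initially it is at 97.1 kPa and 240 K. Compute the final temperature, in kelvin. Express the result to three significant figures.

Along an adiabat T P^((1−γ)/γ) is constant, so T₂ = T₁ (P₂/P₁)^((γ−1)/γ).
For a monatomic ideal gas γ = 5/3, so (γ−1)/γ = 2/5.
T₂ = 240 × (3.98/97.1)^(2/5) = 66.88 K.

T₂ ≈ 66.9 K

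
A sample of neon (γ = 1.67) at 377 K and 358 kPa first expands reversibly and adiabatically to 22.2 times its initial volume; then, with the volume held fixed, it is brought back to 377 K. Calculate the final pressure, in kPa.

P₃ ≈ 16.1 kPa

Adiabatic step (PV^γ = const): P₂ = 358×(1/22.2)^(1.67) = 2.021 kPa; T₂ = 377×(1/22.2)^(0.67) = 47.24 K.
Isochoric: P₃ = P₂(T₃/T₂) = 2.021 × (377/47.24) = 16.13 kPa.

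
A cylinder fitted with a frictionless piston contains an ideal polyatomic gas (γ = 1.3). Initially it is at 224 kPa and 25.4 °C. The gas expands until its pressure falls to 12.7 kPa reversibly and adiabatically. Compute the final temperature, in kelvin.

Along an adiabat T P^((1−γ)/γ) is constant, so T₂ = T₁ (P₂/P₁)^((γ−1)/γ).
T₁ = 25.4 °C = 298.5 K.
T₂ = 298.5 × (12.7/224)^(0.231) = 153.9 K.

T₂ ≈ 154 K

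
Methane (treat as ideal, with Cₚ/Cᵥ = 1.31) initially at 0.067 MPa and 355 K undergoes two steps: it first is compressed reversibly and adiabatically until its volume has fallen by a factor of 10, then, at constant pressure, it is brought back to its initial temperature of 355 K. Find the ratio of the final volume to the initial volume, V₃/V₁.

V₃/V₁ ≈ 0.0490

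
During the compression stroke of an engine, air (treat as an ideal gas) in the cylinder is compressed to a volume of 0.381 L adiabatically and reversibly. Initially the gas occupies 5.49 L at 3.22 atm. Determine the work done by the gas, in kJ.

W ≈ -8.54 kJ

γ = 7/5 for a diatomic ideal gas.
P₂ = P₁(V₁/V₂)^γ = 3.22×(5.49/0.381)^(7/5) = 134.9 atm.
For a reversible adiabat, W_by_gas = (P₁V₁ − P₂V₂)/(γ−1).
W_by = (326300×0.00549 − 1.367×10^7×0.000381) / (2/5) = -8540 J.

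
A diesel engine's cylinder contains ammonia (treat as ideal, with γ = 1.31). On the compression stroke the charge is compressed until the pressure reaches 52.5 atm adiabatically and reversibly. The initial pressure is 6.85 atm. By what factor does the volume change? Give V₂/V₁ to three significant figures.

V₂/V₁ ≈ 0.211

From PV^γ = const, V₂/V₁ = (P₁/P₂)^(1/γ).
V₂/V₁ = (6.85/52.5)^(0.763) = 0.2113.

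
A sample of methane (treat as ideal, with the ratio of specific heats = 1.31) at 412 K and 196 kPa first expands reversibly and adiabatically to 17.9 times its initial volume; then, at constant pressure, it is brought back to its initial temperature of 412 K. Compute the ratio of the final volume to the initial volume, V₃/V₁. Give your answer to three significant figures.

Adiabatic step: V₂/V₁ = 17.9; T₂ = T₁·(1/17.9)^(0.31) = 168.5 K.
Isobaric step: V₃/V₂ = T₃/T₂ = 412/168.5.
V₃/V₁ = (V₂/V₁)(V₃/V₂) = 17.9 × (412/168.5) = 43.78.

V₃/V₁ ≈ 43.8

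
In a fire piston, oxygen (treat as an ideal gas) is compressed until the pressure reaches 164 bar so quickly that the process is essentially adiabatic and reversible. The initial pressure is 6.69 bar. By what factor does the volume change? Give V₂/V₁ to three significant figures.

From PV^γ = const, V₂/V₁ = (P₁/P₂)^(1/γ).
For a diatomic ideal gas γ = 7/5.
V₂/V₁ = (6.69/164)^(5/7) = 0.1018.

V₂/V₁ ≈ 0.102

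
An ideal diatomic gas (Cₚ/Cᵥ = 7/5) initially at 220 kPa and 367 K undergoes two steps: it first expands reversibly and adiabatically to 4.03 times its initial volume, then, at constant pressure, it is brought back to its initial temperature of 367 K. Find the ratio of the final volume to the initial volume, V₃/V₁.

Adiabatic step: V₂/V₁ = 4.03; T₂ = T₁·(1/4.03)^(2/5) = 210.2 K.
Isobaric step: V₃/V₂ = T₃/T₂ = 367/210.2.
V₃/V₁ = (V₂/V₁)(V₃/V₂) = 4.03 × (367/210.2) = 7.038.

V₃/V₁ ≈ 7.04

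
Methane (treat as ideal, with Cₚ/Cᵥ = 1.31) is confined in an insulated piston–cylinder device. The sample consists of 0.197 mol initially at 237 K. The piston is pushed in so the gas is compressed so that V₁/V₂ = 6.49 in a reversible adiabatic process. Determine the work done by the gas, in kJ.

For a reversible adiabat TV^(γ−1) is constant, so T₂ = T₁ (V₁/V₂)^(γ−1).
T₂ = 237 × 6.49^(0.31) = 423.2 K.
Q = 0, so ΔU = W_on_gas = nCᵥΔT with Cᵥ = R/(γ−1) = 26.82 J/(mol·K).
ΔU = 0.197 × 26.82 × (423.2 − 237) = 983.8 J.
Work done by the gas = −ΔU = -983.8 J.

W ≈ -0.984 kJ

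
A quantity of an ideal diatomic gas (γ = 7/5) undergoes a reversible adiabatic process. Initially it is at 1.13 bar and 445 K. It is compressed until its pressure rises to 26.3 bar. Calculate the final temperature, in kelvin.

T₂ ≈ 1090 K

Adiabatic: T₂/T₁ = (P₂/P₁)^((γ−1)/γ).
T₂ = 445 × (26.3/1.13)^(2/7) = 1094 K.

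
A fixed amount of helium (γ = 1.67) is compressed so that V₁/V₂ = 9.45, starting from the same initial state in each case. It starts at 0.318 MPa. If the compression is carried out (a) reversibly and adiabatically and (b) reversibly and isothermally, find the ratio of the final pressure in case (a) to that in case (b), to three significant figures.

Isothermal: P_b = P₁(V₁/V₂) = 0.318×9.45.
Adiabatic: P_a = P₁(V₁/V₂)^γ = 0.318×9.45^(1.67).
P_a/P_b = (V₁/V₂)^(γ−1) = 9.45^(0.67) = 4.503.

P_adiabatic / P_isothermal ≈ 4.50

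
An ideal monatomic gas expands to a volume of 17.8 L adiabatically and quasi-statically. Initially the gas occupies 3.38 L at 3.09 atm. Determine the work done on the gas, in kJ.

W ≈ -1.06 kJ

γ = 5/3 for a monatomic ideal gas.
P₂ = P₁(V₁/V₂)^γ = 3.09×(3.38/17.8)^(5/3) = 0.1938 atm.
For a reversible adiabat, W_by_gas = (P₁V₁ − P₂V₂)/(γ−1).
W_by = (313100×0.00338 − 19640×0.0178) / (2/3) = 1063 J.
W_on_gas = −W_by = -1063 J.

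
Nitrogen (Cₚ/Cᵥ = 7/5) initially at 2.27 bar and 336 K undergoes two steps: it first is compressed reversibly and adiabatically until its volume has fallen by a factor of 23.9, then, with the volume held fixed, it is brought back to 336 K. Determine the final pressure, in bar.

Adiabatic step (PV^γ = const): P₂ = 2.27×23.9^(7/5) = 193.1 bar; T₂ = 336×23.9^(2/5) = 1196 K.
Isochoric: P₃ = P₂(T₃/T₂) = 193.1 × (336/1196) = 54.25 bar.

P₃ ≈ 54.3 bar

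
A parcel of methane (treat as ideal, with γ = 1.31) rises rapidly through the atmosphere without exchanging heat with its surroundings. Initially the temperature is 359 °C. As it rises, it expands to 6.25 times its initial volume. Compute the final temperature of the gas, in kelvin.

T₂ ≈ 358 K

For a reversible adiabat TV^(γ−1) is constant, so T₂ = T₁ (V₁/V₂)^(γ−1).
T₁ = 359 °C = 632.1 K.
T₂ = 632.1 × (1/6.25)^(0.31) = 358.2 K.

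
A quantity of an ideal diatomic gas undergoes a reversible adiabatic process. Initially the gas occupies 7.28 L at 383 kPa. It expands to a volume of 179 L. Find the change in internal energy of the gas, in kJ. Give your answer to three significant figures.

γ = 7/5 for a diatomic ideal gas.
P₂ = P₁(V₁/V₂)^γ = 383×(7.28/179)^(7/5) = 4.327 kPa.
For a reversible adiabat, W_by_gas = (P₁V₁ − P₂V₂)/(γ−1).
W_by = (383000×0.00728 − 4327×0.179) / (2/5) = 5034 J.
Q = 0 ⇒ ΔU = −W_by = -5034 J.

ΔU ≈ -5.03 kJ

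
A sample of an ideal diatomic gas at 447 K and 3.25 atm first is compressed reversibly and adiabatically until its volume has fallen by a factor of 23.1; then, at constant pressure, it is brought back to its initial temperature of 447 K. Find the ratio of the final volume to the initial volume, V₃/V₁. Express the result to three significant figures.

V₃/V₁ ≈ 0.0123

For a diatomic ideal gas γ = 7/5.
Adiabatic step: V₂/V₁ = 0.04329; T₂ = T₁·23.1^(2/5) = 1569 K.
Isobaric step: V₃/V₂ = T₃/T₂ = 447/1569.
V₃/V₁ = (V₂/V₁)(V₃/V₂) = 0.04329 × (447/1569) = 0.01233.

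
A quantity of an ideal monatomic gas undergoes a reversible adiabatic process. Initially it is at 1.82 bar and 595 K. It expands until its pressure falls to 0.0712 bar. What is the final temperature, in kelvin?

Adiabatic: T₂/T₁ = (P₂/P₁)^((γ−1)/γ).
For a monatomic ideal gas γ = 5/3, so (γ−1)/γ = 2/5.
T₂ = 595 × (0.0712/1.82)^(2/5) = 162.7 K.

T₂ ≈ 163 K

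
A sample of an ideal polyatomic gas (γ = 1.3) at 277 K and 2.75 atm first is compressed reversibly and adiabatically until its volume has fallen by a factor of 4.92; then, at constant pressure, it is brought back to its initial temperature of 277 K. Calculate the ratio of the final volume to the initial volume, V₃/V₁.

V₃/V₁ ≈ 0.126

Adiabatic step: V₂/V₁ = 0.2033; T₂ = T₁·4.92^(0.3) = 446.8 K.
Isobaric step: V₃/V₂ = T₃/T₂ = 277/446.8.
V₃/V₁ = (V₂/V₁)(V₃/V₂) = 0.2033 × (277/446.8) = 0.126.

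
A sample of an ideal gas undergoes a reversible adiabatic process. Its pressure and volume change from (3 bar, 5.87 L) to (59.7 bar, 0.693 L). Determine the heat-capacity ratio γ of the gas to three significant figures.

PV^γ = const ⇒ γ = ln(P₂/P₁) / ln(V₁/V₂).
γ = ln(59.7/3) / ln(5.87/0.693) = 1.4.

γ ≈ 1.40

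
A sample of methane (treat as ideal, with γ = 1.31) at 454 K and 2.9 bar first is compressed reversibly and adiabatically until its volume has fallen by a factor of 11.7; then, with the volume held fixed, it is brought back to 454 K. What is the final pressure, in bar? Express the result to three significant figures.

P₃ ≈ 33.9 bar

Adiabatic step (PV^γ = const): P₂ = 2.9×11.7^(1.31) = 72.73 bar; T₂ = 454×11.7^(0.31) = 973.2 K.
Isochoric: P₃ = P₂(T₃/T₂) = 72.73 × (454/973.2) = 33.93 bar.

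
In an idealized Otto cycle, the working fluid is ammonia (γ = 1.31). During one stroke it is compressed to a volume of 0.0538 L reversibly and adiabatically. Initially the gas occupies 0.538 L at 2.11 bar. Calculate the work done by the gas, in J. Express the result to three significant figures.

W ≈ -381 J

P₂ = P₁(V₁/V₂)^γ = 2.11×(0.538/0.0538)^(1.31) = 43.08 bar.
For a reversible adiabat, W_by_gas = (P₁V₁ − P₂V₂)/(γ−1).
W_by = (211000×0.000538 − 4.308×10^6×5.38×10^-5) / (0.31) = -381.5 J.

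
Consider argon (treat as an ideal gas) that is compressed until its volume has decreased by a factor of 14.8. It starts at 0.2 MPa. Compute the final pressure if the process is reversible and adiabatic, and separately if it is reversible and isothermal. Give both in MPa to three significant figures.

adiabatic: 17.8 MPa; isothermal: 2.96 MPa

For a monatomic ideal gas γ = 5/3.
Isothermal: P₂ = P₁(V₁/V₂) = 0.2×14.8 = 2.96 MPa.
Adiabatic: P₂ = P₁(V₁/V₂)^γ = 0.2×14.8^(5/3) = 17.84 MPa.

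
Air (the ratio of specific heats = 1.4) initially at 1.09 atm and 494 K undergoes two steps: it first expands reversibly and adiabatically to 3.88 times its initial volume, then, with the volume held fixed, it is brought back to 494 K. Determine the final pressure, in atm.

Adiabatic step (PV^γ = const): P₂ = 1.09×(1/3.88)^(1.4) = 0.1633 atm; T₂ = 494×(1/3.88)^(0.4) = 287.2 K.
Isochoric: P₃ = P₂(T₃/T₂) = 0.1633 × (494/287.2) = 0.2809 atm.

P₃ ≈ 0.281 atm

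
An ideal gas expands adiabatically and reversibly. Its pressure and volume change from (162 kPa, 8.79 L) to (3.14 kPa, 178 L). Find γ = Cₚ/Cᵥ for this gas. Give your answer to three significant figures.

PV^γ = const ⇒ γ = ln(P₂/P₁) / ln(V₁/V₂).
γ = ln(3.14/162) / ln(8.79/178) = 1.311.

γ ≈ 1.31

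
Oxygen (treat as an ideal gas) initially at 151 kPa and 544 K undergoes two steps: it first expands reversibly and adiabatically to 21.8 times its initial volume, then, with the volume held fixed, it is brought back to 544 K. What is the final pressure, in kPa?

For a diatomic ideal gas γ = 7/5.
Adiabatic step (PV^γ = const): P₂ = 151×(1/21.8)^(7/5) = 2.019 kPa; T₂ = 544×(1/21.8)^(2/5) = 158.6 K.
Isochoric: P₃ = P₂(T₃/T₂) = 2.019 × (544/158.6) = 6.927 kPa.

P₃ ≈ 6.93 kPa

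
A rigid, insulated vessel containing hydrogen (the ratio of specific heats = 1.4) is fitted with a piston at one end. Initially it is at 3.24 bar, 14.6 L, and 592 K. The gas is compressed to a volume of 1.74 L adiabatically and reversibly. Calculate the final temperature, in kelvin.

T₂ ≈ 1390 K

Adiabatic: T₁V₁^(γ−1) = T₂V₂^(γ−1) ⇒ T₂ = T₁ (V₁/V₂)^(γ−1).
T₂ = 592 × (14.6/1.74)^(0.4) = 1386 K.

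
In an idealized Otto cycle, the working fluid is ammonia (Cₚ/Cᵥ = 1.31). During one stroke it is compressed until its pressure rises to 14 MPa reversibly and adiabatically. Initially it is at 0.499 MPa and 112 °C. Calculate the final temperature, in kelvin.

T₂ ≈ 848 K

Along an adiabat T P^((1−γ)/γ) is constant, so T₂ = T₁ (P₂/P₁)^((γ−1)/γ).
T₁ = 112 °C = 385.1 K.
T₂ = 385.1 × (14/0.499)^(0.237) = 847.8 K.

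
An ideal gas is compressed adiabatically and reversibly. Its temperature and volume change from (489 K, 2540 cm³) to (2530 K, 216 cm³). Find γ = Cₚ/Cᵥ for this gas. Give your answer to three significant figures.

γ ≈ 1.67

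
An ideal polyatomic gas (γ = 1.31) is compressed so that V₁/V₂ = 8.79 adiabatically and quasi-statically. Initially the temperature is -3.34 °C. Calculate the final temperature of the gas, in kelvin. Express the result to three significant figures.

For a reversible adiabat TV^(γ−1) is constant, so T₂ = T₁ (V₁/V₂)^(γ−1).
T₁ = -3.34 °C = 269.8 K.
T₂ = 269.8 × 8.79^(0.31) = 529.3 K.

T₂ ≈ 529 K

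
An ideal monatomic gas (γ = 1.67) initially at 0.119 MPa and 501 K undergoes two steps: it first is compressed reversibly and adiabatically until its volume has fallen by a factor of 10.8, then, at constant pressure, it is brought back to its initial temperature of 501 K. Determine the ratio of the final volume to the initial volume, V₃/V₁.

Adiabatic step: V₂/V₁ = 0.09259; T₂ = T₁·10.8^(0.67) = 2467 K.
Isobaric step: V₃/V₂ = T₃/T₂ = 501/2467.
V₃/V₁ = (V₂/V₁)(V₃/V₂) = 0.09259 × (501/2467) = 0.0188.

V₃/V₁ ≈ 0.0188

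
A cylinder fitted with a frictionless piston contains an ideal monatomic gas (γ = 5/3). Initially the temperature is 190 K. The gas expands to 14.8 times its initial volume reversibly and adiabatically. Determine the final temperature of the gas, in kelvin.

For a reversible adiabat TV^(γ−1) is constant, so T₂ = T₁ (V₁/V₂)^(γ−1).
T₂ = 190 × (1/14.8)^(2/3) = 31.52 K.

T₂ ≈ 31.5 K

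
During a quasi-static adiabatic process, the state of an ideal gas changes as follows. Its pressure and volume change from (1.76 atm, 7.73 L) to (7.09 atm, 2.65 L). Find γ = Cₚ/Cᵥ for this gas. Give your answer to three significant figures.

γ ≈ 1.30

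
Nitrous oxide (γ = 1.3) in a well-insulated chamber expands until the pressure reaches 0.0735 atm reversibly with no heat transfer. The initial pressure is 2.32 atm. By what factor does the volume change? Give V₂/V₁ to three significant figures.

V₂/V₁ ≈ 14.2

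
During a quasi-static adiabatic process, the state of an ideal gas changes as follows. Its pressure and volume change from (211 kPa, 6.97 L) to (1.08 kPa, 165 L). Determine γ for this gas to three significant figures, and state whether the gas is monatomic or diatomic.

γ ≈ 1.67; monatomic

PV^γ = const ⇒ γ = ln(P₂/P₁) / ln(V₁/V₂).
γ = ln(1.08/211) / ln(6.97/165) = 1.667.
γ ≈ 1.67 is close to 5/3, so the gas is monatomic.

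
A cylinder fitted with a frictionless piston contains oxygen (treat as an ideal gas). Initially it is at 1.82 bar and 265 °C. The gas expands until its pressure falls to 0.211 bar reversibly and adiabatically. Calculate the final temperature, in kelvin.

T₂ ≈ 291 K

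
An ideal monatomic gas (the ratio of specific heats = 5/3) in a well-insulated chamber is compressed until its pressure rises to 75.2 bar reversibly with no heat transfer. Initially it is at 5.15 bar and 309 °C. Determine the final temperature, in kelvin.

T₂ ≈ 1700 K

Adiabatic: T₂/T₁ = (P₂/P₁)^((γ−1)/γ).
T₁ = 309 °C = 582.1 K.
T₂ = 582.1 × (75.2/5.15)^(2/5) = 1701 K.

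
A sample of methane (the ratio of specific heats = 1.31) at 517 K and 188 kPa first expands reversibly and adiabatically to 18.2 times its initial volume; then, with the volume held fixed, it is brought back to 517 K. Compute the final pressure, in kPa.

P₃ ≈ 10.3 kPa

Adiabatic step (PV^γ = const): P₂ = 188×(1/18.2)^(1.31) = 4.202 kPa; T₂ = 517×(1/18.2)^(0.31) = 210.3 K.
Isochoric: P₃ = P₂(T₃/T₂) = 4.202 × (517/210.3) = 10.33 kPa.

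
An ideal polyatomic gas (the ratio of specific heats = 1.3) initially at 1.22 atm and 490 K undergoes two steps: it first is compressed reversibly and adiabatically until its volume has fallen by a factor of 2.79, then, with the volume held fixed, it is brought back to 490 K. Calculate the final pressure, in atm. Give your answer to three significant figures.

P₃ ≈ 3.40 atm

Adiabatic step (PV^γ = const): P₂ = 1.22×2.79^(1.3) = 4.631 atm; T₂ = 490×2.79^(0.3) = 666.6 K.
Isochoric: P₃ = P₂(T₃/T₂) = 4.631 × (490/666.6) = 3.404 atm.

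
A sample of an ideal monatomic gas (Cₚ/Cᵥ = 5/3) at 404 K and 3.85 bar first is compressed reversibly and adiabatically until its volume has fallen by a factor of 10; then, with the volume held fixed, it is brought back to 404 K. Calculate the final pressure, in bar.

Adiabatic step (PV^γ = const): P₂ = 3.85×10^(5/3) = 178.7 bar; T₂ = 404×10^(2/3) = 1875 K.
Isochoric: P₃ = P₂(T₃/T₂) = 178.7 × (404/1875) = 38.5 bar.

P₃ ≈ 38.5 bar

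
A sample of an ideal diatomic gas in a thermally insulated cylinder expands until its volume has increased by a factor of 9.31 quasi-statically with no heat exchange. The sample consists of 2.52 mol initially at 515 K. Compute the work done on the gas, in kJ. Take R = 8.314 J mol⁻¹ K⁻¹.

Adiabatic: T₁V₁^(γ−1) = T₂V₂^(γ−1) ⇒ T₂ = T₁ (V₁/V₂)^(γ−1).
γ = 7/5 for a diatomic ideal gas, so γ−1 = 2/5.
T₂ = 515 × (1/9.31)^(2/5) = 211 K.
Q = 0, so ΔU = W_on_gas = nCᵥΔT with Cᵥ = R/(γ−1) = 20.79 J/(mol·K).
ΔU = 2.52 × 20.79 × (211 − 515) = -15920 J.

W ≈ -15.9 kJ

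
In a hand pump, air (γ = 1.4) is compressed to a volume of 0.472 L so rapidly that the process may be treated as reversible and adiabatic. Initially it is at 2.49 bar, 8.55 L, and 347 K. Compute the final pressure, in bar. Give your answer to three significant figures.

P₂ ≈ 144 bar

Since PV^γ is constant along a reversible adiabat, P₂ = P₁ (V₁/V₂)^γ.
P₂ = 2.49 × (8.55/0.472)^(1.4) = 143.7 bar.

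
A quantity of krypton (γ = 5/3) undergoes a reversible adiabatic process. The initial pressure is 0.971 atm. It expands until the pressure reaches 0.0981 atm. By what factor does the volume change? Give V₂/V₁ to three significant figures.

V₂/V₁ ≈ 3.96

From PV^γ = const, V₂/V₁ = (P₁/P₂)^(1/γ).
V₂/V₁ = (0.971/0.0981)^(3/5) = 3.957.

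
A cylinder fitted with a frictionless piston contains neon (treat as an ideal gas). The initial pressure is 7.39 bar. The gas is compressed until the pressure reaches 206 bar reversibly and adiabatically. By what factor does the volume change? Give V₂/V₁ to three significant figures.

V₂/V₁ ≈ 0.136

From PV^γ = const, V₂/V₁ = (P₁/P₂)^(1/γ).
For a monatomic ideal gas γ = 5/3.
V₂/V₁ = (7.39/206)^(3/5) = 0.1358.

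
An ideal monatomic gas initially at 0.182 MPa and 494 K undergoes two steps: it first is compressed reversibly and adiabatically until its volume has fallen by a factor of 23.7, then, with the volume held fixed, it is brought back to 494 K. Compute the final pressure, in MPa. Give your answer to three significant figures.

P₃ ≈ 4.31 MPa

For a monatomic ideal gas γ = 5/3.
Adiabatic step (PV^γ = const): P₂ = 0.182×23.7^(5/3) = 35.59 MPa; T₂ = 494×23.7^(2/3) = 4076 K.
Isochoric: P₃ = P₂(T₃/T₂) = 35.59 × (494/4076) = 4.313 MPa.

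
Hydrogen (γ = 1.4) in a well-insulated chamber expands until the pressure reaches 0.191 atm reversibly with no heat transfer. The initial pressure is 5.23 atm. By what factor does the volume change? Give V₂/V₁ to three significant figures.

V₂/V₁ ≈ 10.6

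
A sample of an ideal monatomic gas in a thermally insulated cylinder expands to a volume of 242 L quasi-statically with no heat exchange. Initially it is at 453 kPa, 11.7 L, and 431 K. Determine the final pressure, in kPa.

P₂ ≈ 2.91 kPa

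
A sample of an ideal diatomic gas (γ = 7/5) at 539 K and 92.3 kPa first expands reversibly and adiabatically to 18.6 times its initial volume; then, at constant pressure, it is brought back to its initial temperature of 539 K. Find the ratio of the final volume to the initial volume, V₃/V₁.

V₃/V₁ ≈ 59.9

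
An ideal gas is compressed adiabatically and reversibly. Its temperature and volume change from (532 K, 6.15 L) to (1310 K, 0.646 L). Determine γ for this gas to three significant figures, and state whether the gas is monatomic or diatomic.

γ ≈ 1.40; diatomic

TV^(γ−1) = const ⇒ γ − 1 = ln(T₂/T₁) / ln(V₁/V₂).
γ = 1 + ln(1310/532) / ln(6.15/0.646) = 1.4.
γ ≈ 1.40 is close to 7/5, so the gas is diatomic.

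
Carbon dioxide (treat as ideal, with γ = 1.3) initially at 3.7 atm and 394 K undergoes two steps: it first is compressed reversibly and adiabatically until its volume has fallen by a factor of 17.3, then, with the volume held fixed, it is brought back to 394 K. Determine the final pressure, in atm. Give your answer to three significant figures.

Adiabatic step (PV^γ = const): P₂ = 3.7×17.3^(1.3) = 150.5 atm; T₂ = 394×17.3^(0.3) = 926.6 K.
Isochoric: P₃ = P₂(T₃/T₂) = 150.5 × (394/926.6) = 64.01 atm.

P₃ ≈ 64.0 atm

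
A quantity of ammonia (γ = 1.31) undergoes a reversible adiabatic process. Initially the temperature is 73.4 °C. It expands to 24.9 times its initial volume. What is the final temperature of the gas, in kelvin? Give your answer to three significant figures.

T₂ ≈ 128 K

Adiabatic: T₁V₁^(γ−1) = T₂V₂^(γ−1) ⇒ T₂ = T₁ (V₁/V₂)^(γ−1).
T₁ = 73.4 °C = 346.5 K.
T₂ = 346.5 × (1/24.9)^(0.31) = 127.9 K.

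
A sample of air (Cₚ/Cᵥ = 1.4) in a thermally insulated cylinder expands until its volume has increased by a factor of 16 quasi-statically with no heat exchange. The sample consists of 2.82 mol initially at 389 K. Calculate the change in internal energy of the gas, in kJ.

Adiabatic: T₁V₁^(γ−1) = T₂V₂^(γ−1) ⇒ T₂ = T₁ (V₁/V₂)^(γ−1).
T₂ = 389 × (1/16)^(0.4) = 128.3 K.
Q = 0, so ΔU = W_on_gas = nCᵥΔT with Cᵥ = R/(γ−1) = 20.79 J/(mol·K).
ΔU = 2.82 × 20.79 × (128.3 − 389) = -15280 J.

ΔU ≈ -15.3 kJ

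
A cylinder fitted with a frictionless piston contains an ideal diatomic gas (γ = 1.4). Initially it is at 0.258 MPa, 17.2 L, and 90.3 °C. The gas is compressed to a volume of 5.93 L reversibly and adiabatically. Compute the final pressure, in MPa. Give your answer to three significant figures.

Adiabatic: P₁V₁^γ = P₂V₂^γ ⇒ P₂ = P₁ (V₁/V₂)^γ.
P₂ = 0.258 × (17.2/5.93)^(1.4) = 1.146 MPa.

P₂ ≈ 1.15 MPa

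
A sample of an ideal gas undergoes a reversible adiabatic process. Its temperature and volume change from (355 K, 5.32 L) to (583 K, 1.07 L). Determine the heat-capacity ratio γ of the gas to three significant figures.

γ ≈ 1.31

TV^(γ−1) = const ⇒ γ − 1 = ln(T₂/T₁) / ln(V₁/V₂).
γ = 1 + ln(583/355) / ln(5.32/1.07) = 1.309.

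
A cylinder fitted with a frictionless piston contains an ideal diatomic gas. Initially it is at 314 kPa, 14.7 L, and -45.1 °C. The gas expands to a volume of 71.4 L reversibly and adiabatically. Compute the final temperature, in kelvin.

T₂ ≈ 121 K

Adiabatic: T₁V₁^(γ−1) = T₂V₂^(γ−1) ⇒ T₂ = T₁ (V₁/V₂)^(γ−1).
γ = 7/5 for a diatomic ideal gas.
T₁ = -45.1 °C = 228 K.
T₂ = 228 × (14.7/71.4)^(2/5) = 121.2 K.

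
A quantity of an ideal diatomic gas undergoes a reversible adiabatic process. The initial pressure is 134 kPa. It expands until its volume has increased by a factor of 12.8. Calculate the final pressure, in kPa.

Since PV^γ is constant along a reversible adiabat, P₂ = P₁ (V₁/V₂)^γ.
For a diatomic ideal gas γ = 7/5.
P₂ = 134 × (1/12.8)^(7/5) = 3.776 kPa.

P₂ ≈ 3.78 kPa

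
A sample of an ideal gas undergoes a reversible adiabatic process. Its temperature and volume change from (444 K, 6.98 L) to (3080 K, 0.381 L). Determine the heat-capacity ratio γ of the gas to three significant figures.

TV^(γ−1) = const ⇒ γ − 1 = ln(T₂/T₁) / ln(V₁/V₂).
γ = 1 + ln(3080/444) / ln(6.98/0.381) = 1.666.

γ ≈ 1.67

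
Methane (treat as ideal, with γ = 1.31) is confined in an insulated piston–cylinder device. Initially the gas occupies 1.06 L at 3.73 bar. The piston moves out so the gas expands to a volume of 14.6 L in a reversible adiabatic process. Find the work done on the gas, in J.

W ≈ -710 J

P₂ = P₁(V₁/V₂)^γ = 3.73×(1.06/14.6)^(1.31) = 0.1201 bar.
For a reversible adiabat, W_by_gas = (P₁V₁ − P₂V₂)/(γ−1).
W_by = (373000×0.00106 − 12010×0.0146) / (0.31) = 709.8 J.
W_on_gas = −W_by = -709.8 J.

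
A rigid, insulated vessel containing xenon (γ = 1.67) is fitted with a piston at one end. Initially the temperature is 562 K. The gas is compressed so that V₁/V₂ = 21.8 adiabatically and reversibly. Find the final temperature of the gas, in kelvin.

T₂ ≈ 4430 K

For a reversible adiabat TV^(γ−1) is constant, so T₂ = T₁ (V₁/V₂)^(γ−1).
T₂ = 562 × 21.8^(0.67) = 4431 K.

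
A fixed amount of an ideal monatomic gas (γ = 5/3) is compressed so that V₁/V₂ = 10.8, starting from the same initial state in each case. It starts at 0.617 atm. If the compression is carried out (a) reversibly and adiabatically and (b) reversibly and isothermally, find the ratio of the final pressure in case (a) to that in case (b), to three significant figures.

P_adiabatic / P_isothermal ≈ 4.89

Isothermal: P_b = P₁(V₁/V₂) = 0.617×10.8.
Adiabatic: P_a = P₁(V₁/V₂)^γ = 0.617×10.8^(5/3).
P_a/P_b = (V₁/V₂)^(γ−1) = 10.8^(2/3) = 4.886.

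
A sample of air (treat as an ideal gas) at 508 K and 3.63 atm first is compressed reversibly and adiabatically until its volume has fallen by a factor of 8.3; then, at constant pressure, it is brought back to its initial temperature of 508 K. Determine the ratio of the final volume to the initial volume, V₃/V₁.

For a diatomic ideal gas γ = 7/5.
Adiabatic step: V₂/V₁ = 0.1205; T₂ = T₁·8.3^(2/5) = 1184 K.
Isobaric step: V₃/V₂ = T₃/T₂ = 508/1184.
V₃/V₁ = (V₂/V₁)(V₃/V₂) = 0.1205 × (508/1184) = 0.05168.

V₃/V₁ ≈ 0.0517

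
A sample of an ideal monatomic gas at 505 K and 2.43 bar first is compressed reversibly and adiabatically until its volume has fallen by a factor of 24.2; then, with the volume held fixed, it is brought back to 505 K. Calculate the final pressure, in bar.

For a monatomic ideal gas γ = 5/3.
Adiabatic step (PV^γ = const): P₂ = 2.43×24.2^(5/3) = 492 bar; T₂ = 505×24.2^(2/3) = 4225 K.
Isochoric: P₃ = P₂(T₃/T₂) = 492 × (505/4225) = 58.81 bar.

P₃ ≈ 58.8 bar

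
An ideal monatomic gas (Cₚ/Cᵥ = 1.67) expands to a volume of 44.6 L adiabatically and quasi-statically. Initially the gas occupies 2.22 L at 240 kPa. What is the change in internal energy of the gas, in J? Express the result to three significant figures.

ΔU ≈ -689 J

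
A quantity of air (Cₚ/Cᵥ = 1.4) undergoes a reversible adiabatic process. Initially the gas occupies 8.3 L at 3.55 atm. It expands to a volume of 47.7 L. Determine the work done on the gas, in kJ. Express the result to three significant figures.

P₂ = P₁(V₁/V₂)^γ = 3.55×(8.3/47.7)^(1.4) = 0.3069 atm.
For a reversible adiabat, W_by_gas = (P₁V₁ − P₂V₂)/(γ−1).
W_by = (359700×0.0083 − 31100×0.0477) / (0.4) = 3755 J.
W_on_gas = −W_by = -3755 J.

W ≈ -3.76 kJ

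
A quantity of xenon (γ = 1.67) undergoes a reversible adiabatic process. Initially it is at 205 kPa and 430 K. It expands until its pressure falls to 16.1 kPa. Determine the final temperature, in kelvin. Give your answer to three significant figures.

T₂ ≈ 155 K

Adiabatic: T₂/T₁ = (P₂/P₁)^((γ−1)/γ).
T₂ = 430 × (16.1/205)^(0.401) = 154.9 K.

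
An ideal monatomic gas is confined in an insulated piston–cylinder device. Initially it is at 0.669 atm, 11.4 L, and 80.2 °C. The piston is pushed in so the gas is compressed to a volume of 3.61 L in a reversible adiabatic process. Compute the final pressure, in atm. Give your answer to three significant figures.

P₂ ≈ 4.55 atm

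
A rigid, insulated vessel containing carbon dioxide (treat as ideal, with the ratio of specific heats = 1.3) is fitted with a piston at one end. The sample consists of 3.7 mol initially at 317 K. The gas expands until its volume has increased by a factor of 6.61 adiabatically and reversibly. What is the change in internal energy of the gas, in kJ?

ΔU ≈ -14.1 kJ

For a reversible adiabat TV^(γ−1) is constant, so T₂ = T₁ (V₁/V₂)^(γ−1).
T₂ = 317 × (1/6.61)^(0.3) = 179.9 K.
Q = 0, so ΔU = W_on_gas = nCᵥΔT with Cᵥ = R/(γ−1) = 27.71 J/(mol·K).
ΔU = 3.7 × 27.71 × (179.9 − 317) = -14060 J.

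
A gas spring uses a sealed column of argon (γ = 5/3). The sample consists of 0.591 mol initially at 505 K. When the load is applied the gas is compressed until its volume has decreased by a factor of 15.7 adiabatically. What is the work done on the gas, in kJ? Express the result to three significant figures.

For a reversible adiabat TV^(γ−1) is constant, so T₂ = T₁ (V₁/V₂)^(γ−1).
T₂ = 505 × 15.7^(2/3) = 3166 K.
Q = 0, so ΔU = W_on_gas = nCᵥΔT with Cᵥ = R/(γ−1) = 12.47 J/(mol·K).
ΔU = 0.591 × 12.47 × (3166 − 505) = 19620 J.

W ≈ 19.6 kJ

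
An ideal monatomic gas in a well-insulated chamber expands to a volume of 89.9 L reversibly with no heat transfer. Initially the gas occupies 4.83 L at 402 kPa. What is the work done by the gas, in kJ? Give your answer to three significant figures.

γ = 5/3 for a monatomic ideal gas.
P₂ = P₁(V₁/V₂)^γ = 402×(4.83/89.9)^(5/3) = 3.075 kPa.
For a reversible adiabat, W_by_gas = (P₁V₁ − P₂V₂)/(γ−1).
W_by = (402000×0.00483 − 3075×0.0899) / (2/3) = 2498 J.

W ≈ 2.50 kJ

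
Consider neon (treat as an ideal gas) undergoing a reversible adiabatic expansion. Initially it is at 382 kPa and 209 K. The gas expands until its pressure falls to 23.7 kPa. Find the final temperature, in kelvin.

T₂ ≈ 68.7 K

Adiabatic: T₂/T₁ = (P₂/P₁)^((γ−1)/γ).
For a monatomic ideal gas γ = 5/3, so (γ−1)/γ = 2/5.
T₂ = 209 × (23.7/382)^(2/5) = 68.74 K.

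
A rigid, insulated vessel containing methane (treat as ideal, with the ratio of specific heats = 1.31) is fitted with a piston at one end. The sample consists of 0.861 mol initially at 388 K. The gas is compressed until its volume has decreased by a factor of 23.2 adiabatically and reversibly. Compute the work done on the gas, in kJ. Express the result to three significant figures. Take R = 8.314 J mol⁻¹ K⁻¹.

W ≈ 14.8 kJ

For a reversible adiabat TV^(γ−1) is constant, so T₂ = T₁ (V₁/V₂)^(γ−1).
T₂ = 388 × 23.2^(0.31) = 1028 K.
Q = 0, so ΔU = W_on_gas = nCᵥΔT with Cᵥ = R/(γ−1) = 26.82 J/(mol·K).
ΔU = 0.861 × 26.82 × (1028 − 388) = 14790 J.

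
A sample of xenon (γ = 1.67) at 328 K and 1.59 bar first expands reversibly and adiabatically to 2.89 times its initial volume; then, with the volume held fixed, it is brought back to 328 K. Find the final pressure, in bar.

Adiabatic step (PV^γ = const): P₂ = 1.59×(1/2.89)^(1.67) = 0.2702 bar; T₂ = 328×(1/2.89)^(0.67) = 161.1 K.
Isochoric: P₃ = P₂(T₃/T₂) = 0.2702 × (328/161.1) = 0.5502 bar.

P₃ ≈ 0.550 bar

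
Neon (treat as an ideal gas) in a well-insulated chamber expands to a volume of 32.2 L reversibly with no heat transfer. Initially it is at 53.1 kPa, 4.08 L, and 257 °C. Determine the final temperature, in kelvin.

T₂ ≈ 134 K

For a reversible adiabat TV^(γ−1) is constant, so T₂ = T₁ (V₁/V₂)^(γ−1).
γ = 5/3 for a monatomic ideal gas.
T₁ = 257 °C = 530.1 K.
T₂ = 530.1 × (4.08/32.2)^(2/3) = 133.7 K.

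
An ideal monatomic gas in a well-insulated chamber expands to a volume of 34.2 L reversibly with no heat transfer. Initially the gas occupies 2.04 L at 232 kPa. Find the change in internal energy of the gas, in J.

ΔU ≈ -602 J

γ = 5/3 for a monatomic ideal gas.
P₂ = P₁(V₁/V₂)^γ = 232×(2.04/34.2)^(5/3) = 2.113 kPa.
For a reversible adiabat, W_by_gas = (P₁V₁ − P₂V₂)/(γ−1).
W_by = (232000×0.00204 − 2113×0.0342) / (2/3) = 601.5 J.
Q = 0 ⇒ ΔU = −W_by = -601.5 J.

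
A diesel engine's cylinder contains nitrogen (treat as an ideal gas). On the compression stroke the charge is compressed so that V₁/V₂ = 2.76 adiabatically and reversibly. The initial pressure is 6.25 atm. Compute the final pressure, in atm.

P₂ ≈ 25.9 atm

Since PV^γ is constant along a reversible adiabat, P₂ = P₁ (V₁/V₂)^γ.
For a diatomic ideal gas γ = 7/5.
P₂ = 6.25 × 2.76^(7/5) = 25.89 atm.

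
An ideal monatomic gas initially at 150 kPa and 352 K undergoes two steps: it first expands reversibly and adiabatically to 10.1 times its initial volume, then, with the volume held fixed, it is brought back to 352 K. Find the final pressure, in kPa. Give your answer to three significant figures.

P₃ ≈ 14.9 kPa

For a monatomic ideal gas γ = 5/3.
Adiabatic step (PV^γ = const): P₂ = 150×(1/10.1)^(5/3) = 3.179 kPa; T₂ = 352×(1/10.1)^(2/3) = 75.33 K.
Isochoric: P₃ = P₂(T₃/T₂) = 3.179 × (352/75.33) = 14.85 kPa.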